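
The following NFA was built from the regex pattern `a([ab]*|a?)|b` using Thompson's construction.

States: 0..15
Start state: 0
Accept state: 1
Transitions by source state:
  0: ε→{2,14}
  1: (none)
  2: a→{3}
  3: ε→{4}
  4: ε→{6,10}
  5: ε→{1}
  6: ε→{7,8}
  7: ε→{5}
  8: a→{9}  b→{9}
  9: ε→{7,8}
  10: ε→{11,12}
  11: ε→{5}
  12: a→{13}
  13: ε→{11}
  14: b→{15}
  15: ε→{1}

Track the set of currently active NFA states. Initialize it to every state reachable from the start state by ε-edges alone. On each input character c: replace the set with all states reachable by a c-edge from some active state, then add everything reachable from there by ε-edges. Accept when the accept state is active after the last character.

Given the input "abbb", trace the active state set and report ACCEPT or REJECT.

Answer: ACCEPT

Trace:
S₀ = ε-closure({0}) = {0,2,14}
'a' @ 1: {1,3,4,5,6,7,8,10,11,12}  ✓accept
'b' @ 2: {1,5,7,8,9}  ✓accept
'b' @ 3: {1,5,7,8,9}  ✓accept
'b' @ 4: {1,5,7,8,9}  ✓accept
after full input: {1,5,7,8,9}  (accept=1 in)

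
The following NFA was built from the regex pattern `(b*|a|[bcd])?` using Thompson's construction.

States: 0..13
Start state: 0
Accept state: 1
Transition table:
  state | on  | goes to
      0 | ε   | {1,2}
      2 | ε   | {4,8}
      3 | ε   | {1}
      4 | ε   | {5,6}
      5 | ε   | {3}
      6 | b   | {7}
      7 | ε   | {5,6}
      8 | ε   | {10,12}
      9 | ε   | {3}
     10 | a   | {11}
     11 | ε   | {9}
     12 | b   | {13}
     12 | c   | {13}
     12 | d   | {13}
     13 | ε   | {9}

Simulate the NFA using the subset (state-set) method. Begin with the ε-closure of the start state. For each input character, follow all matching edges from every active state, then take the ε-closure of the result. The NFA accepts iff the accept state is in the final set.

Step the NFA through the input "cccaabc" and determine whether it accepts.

Answer: REJECT

Trace:
S₀ = ε-closure({0}) = {0,1,2,3,4,5,6,8,10,12}
'c' @ 1: {1,3,9,13}  [accepting]
'c' @ 2: {}  — no active states
rest 'caabc' ignored (set empty)
after full input: {}  (accept=1 not in)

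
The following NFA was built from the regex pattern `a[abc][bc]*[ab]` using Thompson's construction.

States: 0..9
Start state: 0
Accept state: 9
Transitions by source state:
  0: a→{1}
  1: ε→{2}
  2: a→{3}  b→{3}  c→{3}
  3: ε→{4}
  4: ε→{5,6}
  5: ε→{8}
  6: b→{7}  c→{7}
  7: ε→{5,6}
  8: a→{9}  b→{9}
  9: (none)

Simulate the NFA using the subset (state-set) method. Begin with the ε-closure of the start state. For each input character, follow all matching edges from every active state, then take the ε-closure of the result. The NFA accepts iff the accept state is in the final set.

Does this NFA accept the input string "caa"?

start: ε-closure({0}) = {0}
'c' @ 1: {}  — dead — no transitions
rest 'aa' ignored (set empty)
final: {}; accept 9 not in set

Answer: REJECT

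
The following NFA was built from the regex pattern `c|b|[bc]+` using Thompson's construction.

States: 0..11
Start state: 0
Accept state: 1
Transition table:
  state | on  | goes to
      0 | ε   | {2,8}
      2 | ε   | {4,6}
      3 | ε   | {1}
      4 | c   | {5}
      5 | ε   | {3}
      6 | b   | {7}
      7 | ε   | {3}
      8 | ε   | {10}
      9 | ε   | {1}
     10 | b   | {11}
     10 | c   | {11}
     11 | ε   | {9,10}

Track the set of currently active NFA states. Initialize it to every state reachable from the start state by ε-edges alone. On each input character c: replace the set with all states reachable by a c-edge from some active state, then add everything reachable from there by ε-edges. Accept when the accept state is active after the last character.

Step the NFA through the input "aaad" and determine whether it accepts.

Answer: REJECT

Steps:
S₀ = ε-closure({0}) = {0,2,4,6,8,10}
'a' @ 1: {}  — no active states
rest 'aad' ignored (set empty)
after full input: {}  (accept=1 not in)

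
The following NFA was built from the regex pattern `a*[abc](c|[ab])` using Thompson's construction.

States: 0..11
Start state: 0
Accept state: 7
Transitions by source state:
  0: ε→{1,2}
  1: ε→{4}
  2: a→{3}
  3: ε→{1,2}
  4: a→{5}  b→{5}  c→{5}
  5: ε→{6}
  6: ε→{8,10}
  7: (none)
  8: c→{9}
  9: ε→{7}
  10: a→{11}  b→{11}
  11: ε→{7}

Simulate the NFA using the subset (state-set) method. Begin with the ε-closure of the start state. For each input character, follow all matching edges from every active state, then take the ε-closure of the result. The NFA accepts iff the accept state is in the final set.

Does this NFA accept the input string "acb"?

initial (ε-close {0}): {0,1,2,4}
'a' @ 1: {1,2,3,4,5,6,8,10}
'c' @ 2: {5,6,7,8,9,10}  [accepting]
'b' @ 3: {7,11}  [accepting]
final: {7,11}; accept 7 in set

Answer: ACCEPT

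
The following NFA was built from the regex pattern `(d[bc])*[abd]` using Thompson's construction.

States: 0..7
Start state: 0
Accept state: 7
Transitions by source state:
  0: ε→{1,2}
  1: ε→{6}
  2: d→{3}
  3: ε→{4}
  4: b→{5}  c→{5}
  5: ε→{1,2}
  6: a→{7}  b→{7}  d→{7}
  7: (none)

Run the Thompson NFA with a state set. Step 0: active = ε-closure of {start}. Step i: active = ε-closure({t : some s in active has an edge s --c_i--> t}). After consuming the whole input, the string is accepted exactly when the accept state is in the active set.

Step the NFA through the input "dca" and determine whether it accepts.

S₀ = ε-closure({0}) = {0,1,2,6}
'd' @ 1: {3,4,7}  ✓accept
'c' @ 2: {1,2,5,6}
'a' @ 3: {7}  ✓accept
end set {7} — state 7 in

Answer: ACCEPT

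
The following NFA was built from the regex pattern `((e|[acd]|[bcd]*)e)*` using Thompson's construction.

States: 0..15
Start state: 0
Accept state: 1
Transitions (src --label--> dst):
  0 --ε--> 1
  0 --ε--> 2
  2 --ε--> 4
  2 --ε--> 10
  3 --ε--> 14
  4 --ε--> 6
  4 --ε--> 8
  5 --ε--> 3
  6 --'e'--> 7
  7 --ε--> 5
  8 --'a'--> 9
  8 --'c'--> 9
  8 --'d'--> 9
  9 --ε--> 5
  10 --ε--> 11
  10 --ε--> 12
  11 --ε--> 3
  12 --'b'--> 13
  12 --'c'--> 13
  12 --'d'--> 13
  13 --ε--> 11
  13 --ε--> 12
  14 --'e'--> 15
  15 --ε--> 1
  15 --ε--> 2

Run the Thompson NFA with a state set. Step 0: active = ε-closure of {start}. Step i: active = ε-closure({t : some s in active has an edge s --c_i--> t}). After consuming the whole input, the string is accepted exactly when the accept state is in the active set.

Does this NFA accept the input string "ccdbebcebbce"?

Answer: ACCEPT

Derivation:
initial (ε-close {0}): {0,1,2,3,4,6,8,10,11,12,14}
'c' @ 1: {3,5,9,11,12,13,14}
'c' @ 2: {3,11,12,13,14}
'd' @ 3: {3,11,12,13,14}
'b' @ 4: {3,11,12,13,14}
'e' @ 5: {1,2,3,4,6,8,10,11,12,14,15}  [accepting]
'b' @ 6: {3,11,12,13,14}
'c' @ 7: {3,11,12,13,14}
'e' @ 8: {1,2,3,4,6,8,10,11,12,14,15}  [accepting]
'b' @ 9: {3,11,12,13,14}
'b' @ 10: {3,11,12,13,14}
'c' @ 11: {3,11,12,13,14}
'e' @ 12: {1,2,3,4,6,8,10,11,12,14,15}  [accepting]
final: {1,2,3,4,6,8,10,11,12,14,15}; accept 1 in set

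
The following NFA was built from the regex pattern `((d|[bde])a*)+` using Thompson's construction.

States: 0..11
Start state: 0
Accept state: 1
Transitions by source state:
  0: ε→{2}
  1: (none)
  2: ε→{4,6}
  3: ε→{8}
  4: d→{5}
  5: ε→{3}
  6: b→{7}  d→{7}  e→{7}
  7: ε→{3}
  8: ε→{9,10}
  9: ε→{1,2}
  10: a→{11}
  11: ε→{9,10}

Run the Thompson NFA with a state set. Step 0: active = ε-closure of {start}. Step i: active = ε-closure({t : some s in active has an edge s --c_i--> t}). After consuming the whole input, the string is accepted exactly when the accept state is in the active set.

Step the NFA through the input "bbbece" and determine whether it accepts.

S₀ = ε-closure({0}) = {0,2,4,6}
'b' @ 1: {1,2,3,4,6,7,8,9,10}  ✓accept
'b' @ 2: {1,2,3,4,6,7,8,9,10}  ✓accept
'b' @ 3: {1,2,3,4,6,7,8,9,10}  ✓accept
'e' @ 4: {1,2,3,4,6,7,8,9,10}  ✓accept
'c' @ 5: {}  — no active states
rest 'e' ignored (set empty)
end set {} — state 1 not in

Answer: REJECT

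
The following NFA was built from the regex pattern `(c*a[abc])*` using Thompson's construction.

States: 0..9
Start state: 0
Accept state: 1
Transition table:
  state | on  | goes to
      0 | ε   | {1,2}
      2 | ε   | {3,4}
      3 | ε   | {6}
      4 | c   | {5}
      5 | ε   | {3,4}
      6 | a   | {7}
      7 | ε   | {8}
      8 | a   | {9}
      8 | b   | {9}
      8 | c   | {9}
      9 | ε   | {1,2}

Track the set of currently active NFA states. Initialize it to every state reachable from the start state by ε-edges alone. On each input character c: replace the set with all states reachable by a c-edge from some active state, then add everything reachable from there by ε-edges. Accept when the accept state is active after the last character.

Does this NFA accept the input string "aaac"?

initial (ε-close {0}): {0,1,2,3,4,6}
'a' @ 1: {7,8}
'a' @ 2: {1,2,3,4,6,9}  [accepting]
'a' @ 3: {7,8}
'c' @ 4: {1,2,3,4,6,9}  [accepting]
final: {1,2,3,4,6,9}; accept 1 in set

Answer: ACCEPT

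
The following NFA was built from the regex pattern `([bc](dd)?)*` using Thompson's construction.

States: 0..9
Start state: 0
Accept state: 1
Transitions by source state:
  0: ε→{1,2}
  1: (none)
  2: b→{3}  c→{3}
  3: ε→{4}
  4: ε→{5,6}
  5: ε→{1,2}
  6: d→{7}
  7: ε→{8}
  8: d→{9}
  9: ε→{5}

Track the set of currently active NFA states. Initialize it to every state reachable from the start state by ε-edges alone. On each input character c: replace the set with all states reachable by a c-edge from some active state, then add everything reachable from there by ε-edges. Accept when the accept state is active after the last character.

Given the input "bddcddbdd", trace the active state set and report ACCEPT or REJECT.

Answer: ACCEPT

Trace:
initial (ε-close {0}): {0,1,2}
'b' @ 1: {1,2,3,4,5,6}  (accept∈set)
'd' @ 2: {7,8}
'd' @ 3: {1,2,5,9}  (accept∈set)
'c' @ 4: {1,2,3,4,5,6}  (accept∈set)
'd' @ 5: {7,8}
'd' @ 6: {1,2,5,9}  (accept∈set)
'b' @ 7: {1,2,3,4,5,6}  (accept∈set)
'd' @ 8: {7,8}
'd' @ 9: {1,2,5,9}  (accept∈set)
final: {1,2,5,9}; accept 1 in set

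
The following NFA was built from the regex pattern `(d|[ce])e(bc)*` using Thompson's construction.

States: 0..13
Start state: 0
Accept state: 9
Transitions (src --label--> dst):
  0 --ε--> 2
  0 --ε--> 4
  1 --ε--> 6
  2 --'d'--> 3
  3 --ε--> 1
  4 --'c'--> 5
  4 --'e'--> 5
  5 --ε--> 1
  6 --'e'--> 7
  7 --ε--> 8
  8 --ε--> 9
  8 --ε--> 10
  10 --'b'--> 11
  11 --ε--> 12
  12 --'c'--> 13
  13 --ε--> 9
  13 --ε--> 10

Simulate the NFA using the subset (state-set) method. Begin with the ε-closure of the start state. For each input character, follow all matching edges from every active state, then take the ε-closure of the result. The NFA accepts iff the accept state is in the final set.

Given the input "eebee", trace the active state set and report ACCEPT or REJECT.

Answer: REJECT

Steps:
initial (ε-close {0}): {0,2,4}
'e' @ 1: {1,5,6}
'e' @ 2: {7,8,9,10}  (accept∈set)
'b' @ 3: {11,12}
'e' @ 4: {}  — dead — no transitions
rest 'e' ignored (set empty)
end set {} — state 9 not in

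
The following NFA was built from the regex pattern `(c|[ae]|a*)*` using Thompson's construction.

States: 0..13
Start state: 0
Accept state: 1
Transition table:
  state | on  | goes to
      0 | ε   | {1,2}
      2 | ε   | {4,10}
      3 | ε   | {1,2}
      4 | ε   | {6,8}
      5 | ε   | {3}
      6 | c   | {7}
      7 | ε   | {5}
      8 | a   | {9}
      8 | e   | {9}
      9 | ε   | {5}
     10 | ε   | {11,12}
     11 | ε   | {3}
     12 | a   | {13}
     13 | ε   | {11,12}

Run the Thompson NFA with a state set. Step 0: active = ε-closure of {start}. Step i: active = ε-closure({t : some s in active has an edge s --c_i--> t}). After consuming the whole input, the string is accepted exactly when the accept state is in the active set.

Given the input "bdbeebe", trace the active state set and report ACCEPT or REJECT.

Answer: REJECT

Derivation:
initial (ε-close {0}): {0,1,2,3,4,6,8,10,11,12}
'b' @ 1: {}  — state set empty
rest 'dbeebe' ignored (set empty)
after full input: {}  (accept=1 not in)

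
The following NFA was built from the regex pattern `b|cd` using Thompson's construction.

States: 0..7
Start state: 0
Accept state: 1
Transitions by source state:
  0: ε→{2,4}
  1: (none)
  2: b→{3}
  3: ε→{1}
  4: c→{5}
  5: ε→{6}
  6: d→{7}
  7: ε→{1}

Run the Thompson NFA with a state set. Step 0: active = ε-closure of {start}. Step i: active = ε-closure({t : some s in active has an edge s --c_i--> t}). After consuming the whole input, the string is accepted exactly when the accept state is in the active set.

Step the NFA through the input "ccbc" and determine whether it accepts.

Answer: REJECT

Derivation:
start: ε-closure({0}) = {0,2,4}
'c' @ 1: {5,6}
'c' @ 2: {}  — dead — no transitions
rest 'bc' ignored (set empty)
final: {}; accept 1 not in set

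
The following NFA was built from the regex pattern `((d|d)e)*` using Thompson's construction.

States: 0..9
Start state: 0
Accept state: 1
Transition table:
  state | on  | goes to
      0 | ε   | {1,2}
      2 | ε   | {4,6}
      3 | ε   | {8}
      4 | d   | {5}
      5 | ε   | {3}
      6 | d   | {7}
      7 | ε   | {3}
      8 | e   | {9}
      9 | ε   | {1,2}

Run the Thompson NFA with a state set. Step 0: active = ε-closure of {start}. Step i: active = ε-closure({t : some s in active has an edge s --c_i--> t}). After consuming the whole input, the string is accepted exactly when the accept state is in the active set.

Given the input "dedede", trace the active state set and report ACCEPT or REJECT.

S₀ = ε-closure({0}) = {0,1,2,4,6}
'd' @ 1: {3,5,7,8}
'e' @ 2: {1,2,4,6,9}  [accepting]
'd' @ 3: {3,5,7,8}
'e' @ 4: {1,2,4,6,9}  [accepting]
'd' @ 5: {3,5,7,8}
'e' @ 6: {1,2,4,6,9}  [accepting]
after full input: {1,2,4,6,9}  (accept=1 in)

Answer: ACCEPT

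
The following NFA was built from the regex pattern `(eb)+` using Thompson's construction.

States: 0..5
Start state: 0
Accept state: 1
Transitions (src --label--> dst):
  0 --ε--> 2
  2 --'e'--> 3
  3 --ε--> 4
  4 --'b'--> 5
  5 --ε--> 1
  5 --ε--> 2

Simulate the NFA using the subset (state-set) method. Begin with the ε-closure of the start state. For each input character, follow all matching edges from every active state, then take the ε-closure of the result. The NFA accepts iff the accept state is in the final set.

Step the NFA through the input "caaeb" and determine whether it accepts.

Answer: REJECT

Derivation:
S₀ = ε-closure({0}) = {0,2}
'c' @ 1: {}  — state set empty
rest 'aaeb' ignored (set empty)
after full input: {}  (accept=1 not in)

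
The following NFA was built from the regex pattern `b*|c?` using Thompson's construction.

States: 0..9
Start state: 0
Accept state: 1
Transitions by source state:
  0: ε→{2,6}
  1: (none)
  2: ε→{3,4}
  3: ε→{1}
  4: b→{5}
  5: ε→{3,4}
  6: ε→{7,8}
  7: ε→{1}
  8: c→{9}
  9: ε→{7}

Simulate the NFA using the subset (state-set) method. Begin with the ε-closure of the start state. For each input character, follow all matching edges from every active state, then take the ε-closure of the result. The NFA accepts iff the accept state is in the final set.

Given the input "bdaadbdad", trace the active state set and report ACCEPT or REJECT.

start: ε-closure({0}) = {0,1,2,3,4,6,7,8}
'b' @ 1: {1,3,4,5}  (accept∈set)
'd' @ 2: {}  — state set empty
rest 'aadbdad' ignored (set empty)
after full input: {}  (accept=1 not in)

Answer: REJECT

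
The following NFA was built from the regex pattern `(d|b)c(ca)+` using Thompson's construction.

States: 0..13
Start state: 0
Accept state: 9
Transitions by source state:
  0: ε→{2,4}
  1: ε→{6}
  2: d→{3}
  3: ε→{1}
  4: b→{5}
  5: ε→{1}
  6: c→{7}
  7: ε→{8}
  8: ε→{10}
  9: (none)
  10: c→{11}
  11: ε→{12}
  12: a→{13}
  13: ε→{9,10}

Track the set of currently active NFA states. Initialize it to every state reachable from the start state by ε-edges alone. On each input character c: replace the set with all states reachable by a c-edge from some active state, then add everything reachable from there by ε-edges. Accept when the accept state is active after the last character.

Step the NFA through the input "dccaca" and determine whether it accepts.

Answer: ACCEPT

Steps:
start: ε-closure({0}) = {0,2,4}
'd' @ 1: {1,3,6}
'c' @ 2: {7,8,10}
'c' @ 3: {11,12}
'a' @ 4: {9,10,13}  ✓accept
'c' @ 5: {11,12}
'a' @ 6: {9,10,13}  ✓accept
after full input: {9,10,13}  (accept=9 in)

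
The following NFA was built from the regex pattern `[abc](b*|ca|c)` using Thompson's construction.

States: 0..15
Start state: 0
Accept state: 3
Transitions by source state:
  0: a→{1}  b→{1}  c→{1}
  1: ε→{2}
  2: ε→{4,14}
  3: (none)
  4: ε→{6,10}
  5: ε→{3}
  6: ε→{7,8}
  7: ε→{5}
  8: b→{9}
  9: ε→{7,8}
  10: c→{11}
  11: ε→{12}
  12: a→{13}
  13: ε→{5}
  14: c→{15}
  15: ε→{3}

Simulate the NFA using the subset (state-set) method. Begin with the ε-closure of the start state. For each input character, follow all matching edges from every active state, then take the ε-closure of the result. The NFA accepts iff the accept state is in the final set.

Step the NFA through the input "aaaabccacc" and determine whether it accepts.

start: ε-closure({0}) = {0}
'a' @ 1: {1,2,3,4,5,6,7,8,10,14}  (accept∈set)
'a' @ 2: {}  — dead — no transitions
rest 'aabccacc' ignored (set empty)
end set {} — state 3 not in

Answer: REJECT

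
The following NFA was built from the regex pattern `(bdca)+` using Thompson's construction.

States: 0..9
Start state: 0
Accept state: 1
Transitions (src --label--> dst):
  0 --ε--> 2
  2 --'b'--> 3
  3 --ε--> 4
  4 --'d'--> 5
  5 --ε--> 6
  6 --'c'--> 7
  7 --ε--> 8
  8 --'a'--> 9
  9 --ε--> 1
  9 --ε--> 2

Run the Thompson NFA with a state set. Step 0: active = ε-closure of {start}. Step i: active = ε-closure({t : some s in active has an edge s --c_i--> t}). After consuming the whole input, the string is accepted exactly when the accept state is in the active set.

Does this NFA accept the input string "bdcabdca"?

Answer: ACCEPT

Steps:
initial (ε-close {0}): {0,2}
'b' @ 1: {3,4}
'd' @ 2: {5,6}
'c' @ 3: {7,8}
'a' @ 4: {1,2,9}  ✓accept
'b' @ 5: {3,4}
'd' @ 6: {5,6}
'c' @ 7: {7,8}
'a' @ 8: {1,2,9}  ✓accept
final: {1,2,9}; accept 1 in set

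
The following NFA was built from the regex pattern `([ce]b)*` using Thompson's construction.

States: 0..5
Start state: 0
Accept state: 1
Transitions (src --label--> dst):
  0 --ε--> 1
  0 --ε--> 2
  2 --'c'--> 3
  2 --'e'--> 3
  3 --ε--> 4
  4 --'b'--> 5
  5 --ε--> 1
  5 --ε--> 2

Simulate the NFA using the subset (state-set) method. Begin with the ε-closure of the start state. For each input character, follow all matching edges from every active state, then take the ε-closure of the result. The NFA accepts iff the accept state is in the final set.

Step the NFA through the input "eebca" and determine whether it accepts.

Answer: REJECT

Steps:
start: ε-closure({0}) = {0,1,2}
'e' @ 1: {3,4}
'e' @ 2: {}  — dead — no transitions
rest 'bca' ignored (set empty)
end set {} — state 1 not in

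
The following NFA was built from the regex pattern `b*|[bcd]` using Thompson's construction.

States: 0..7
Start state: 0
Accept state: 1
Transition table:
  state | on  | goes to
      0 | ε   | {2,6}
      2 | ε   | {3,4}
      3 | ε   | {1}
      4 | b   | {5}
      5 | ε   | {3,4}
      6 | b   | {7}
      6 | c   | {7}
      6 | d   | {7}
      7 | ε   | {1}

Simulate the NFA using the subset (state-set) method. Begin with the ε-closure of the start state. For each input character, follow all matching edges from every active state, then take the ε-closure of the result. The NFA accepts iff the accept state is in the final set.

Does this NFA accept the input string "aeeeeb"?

Answer: REJECT

Steps:
initial (ε-close {0}): {0,1,2,3,4,6}
'a' @ 1: {}  — dead — no transitions
rest 'eeeeb' ignored (set empty)
end set {} — state 1 not in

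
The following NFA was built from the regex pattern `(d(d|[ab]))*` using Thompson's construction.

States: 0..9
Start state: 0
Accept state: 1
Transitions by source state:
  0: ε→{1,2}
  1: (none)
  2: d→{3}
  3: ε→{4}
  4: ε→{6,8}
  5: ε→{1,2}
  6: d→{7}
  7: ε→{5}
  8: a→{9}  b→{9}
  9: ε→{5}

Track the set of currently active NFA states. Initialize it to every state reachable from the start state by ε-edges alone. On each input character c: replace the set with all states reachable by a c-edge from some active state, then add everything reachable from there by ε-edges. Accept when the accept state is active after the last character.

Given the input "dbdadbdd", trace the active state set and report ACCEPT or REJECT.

Answer: ACCEPT

Trace:
initial (ε-close {0}): {0,1,2}
'd' @ 1: {3,4,6,8}
'b' @ 2: {1,2,5,9}  ✓accept
'd' @ 3: {3,4,6,8}
'a' @ 4: {1,2,5,9}  ✓accept
'd' @ 5: {3,4,6,8}
'b' @ 6: {1,2,5,9}  ✓accept
'd' @ 7: {3,4,6,8}
'd' @ 8: {1,2,5,7}  ✓accept
final: {1,2,5,7}; accept 1 in set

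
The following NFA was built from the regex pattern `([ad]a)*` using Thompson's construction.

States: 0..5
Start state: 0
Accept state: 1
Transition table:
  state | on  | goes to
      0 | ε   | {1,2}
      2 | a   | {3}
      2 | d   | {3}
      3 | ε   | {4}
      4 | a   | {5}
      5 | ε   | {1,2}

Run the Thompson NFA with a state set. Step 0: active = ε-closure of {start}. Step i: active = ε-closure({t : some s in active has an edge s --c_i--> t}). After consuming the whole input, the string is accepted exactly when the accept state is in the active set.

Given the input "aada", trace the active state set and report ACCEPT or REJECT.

initial (ε-close {0}): {0,1,2}
'a' @ 1: {3,4}
'a' @ 2: {1,2,5}  (accept∈set)
'd' @ 3: {3,4}
'a' @ 4: {1,2,5}  (accept∈set)
final: {1,2,5}; accept 1 in set

Answer: ACCEPT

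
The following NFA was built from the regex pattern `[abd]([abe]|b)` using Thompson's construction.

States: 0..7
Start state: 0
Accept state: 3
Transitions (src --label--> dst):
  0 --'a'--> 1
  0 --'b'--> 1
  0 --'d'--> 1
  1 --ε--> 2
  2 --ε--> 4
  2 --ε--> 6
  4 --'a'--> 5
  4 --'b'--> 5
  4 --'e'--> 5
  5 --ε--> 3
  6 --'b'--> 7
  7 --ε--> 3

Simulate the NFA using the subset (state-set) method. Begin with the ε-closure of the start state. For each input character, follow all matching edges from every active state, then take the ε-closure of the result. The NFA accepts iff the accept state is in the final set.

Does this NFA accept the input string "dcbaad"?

start: ε-closure({0}) = {0}
'd' @ 1: {1,2,4,6}
'c' @ 2: {}  — no active states
rest 'baad' ignored (set empty)
end set {} — state 3 not in

Answer: REJECT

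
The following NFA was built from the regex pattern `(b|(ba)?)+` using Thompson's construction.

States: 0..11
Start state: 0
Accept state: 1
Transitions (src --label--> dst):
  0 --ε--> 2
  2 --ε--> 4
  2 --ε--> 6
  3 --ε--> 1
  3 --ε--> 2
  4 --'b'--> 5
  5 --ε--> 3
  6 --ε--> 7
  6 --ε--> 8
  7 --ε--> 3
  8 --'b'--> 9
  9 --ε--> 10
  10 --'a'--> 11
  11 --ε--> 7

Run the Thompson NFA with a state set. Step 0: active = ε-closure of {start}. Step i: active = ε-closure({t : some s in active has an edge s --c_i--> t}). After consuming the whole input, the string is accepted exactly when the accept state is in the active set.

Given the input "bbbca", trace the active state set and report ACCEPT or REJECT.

S₀ = ε-closure({0}) = {0,1,2,3,4,6,7,8}
'b' @ 1: {1,2,3,4,5,6,7,8,9,10}  ✓accept
'b' @ 2: {1,2,3,4,5,6,7,8,9,10}  ✓accept
'b' @ 3: {1,2,3,4,5,6,7,8,9,10}  ✓accept
'c' @ 4: {}  — state set empty
rest 'a' ignored (set empty)
end set {} — state 1 not in

Answer: REJECT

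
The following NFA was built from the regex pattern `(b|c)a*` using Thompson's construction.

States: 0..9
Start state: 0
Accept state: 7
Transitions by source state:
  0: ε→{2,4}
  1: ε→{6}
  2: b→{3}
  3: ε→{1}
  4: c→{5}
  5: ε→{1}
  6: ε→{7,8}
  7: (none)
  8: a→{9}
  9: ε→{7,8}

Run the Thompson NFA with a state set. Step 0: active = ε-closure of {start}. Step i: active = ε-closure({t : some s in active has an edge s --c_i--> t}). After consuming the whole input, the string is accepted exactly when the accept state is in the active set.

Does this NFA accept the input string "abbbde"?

S₀ = ε-closure({0}) = {0,2,4}
'a' @ 1: {}  — state set empty
rest 'bbbde' ignored (set empty)
after full input: {}  (accept=7 not in)

Answer: REJECT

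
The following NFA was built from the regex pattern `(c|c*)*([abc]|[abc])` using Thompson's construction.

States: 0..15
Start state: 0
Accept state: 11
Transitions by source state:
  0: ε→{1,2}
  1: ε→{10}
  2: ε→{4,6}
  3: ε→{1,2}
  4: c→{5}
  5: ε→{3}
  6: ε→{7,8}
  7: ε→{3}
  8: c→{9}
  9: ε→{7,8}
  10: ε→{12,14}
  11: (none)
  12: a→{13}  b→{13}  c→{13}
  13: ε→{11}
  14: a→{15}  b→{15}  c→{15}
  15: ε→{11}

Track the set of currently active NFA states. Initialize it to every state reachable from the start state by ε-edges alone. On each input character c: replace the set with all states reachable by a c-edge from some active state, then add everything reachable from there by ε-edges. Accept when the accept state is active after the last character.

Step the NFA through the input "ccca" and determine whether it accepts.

S₀ = ε-closure({0}) = {0,1,2,3,4,6,7,8,10,12,14}
'c' @ 1: {1,2,3,4,5,6,7,8,9,10,11,12,13,14,15}  [accepting]
'c' @ 2: {1,2,3,4,5,6,7,8,9,10,11,12,13,14,15}  [accepting]
'c' @ 3: {1,2,3,4,5,6,7,8,9,10,11,12,13,14,15}  [accepting]
'a' @ 4: {11,13,15}  [accepting]
final: {11,13,15}; accept 11 in set

Answer: ACCEPT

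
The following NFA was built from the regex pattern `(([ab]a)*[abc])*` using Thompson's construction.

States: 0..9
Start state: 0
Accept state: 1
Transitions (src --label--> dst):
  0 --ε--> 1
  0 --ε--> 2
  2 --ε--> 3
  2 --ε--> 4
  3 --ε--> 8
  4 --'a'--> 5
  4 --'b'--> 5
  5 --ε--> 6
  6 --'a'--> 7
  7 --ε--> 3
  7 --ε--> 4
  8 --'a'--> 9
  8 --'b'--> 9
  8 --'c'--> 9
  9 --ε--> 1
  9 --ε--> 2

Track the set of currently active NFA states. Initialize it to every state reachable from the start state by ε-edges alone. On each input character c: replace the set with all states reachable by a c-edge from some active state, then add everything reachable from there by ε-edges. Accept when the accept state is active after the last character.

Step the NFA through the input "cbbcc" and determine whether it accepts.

Answer: ACCEPT

Steps:
start: ε-closure({0}) = {0,1,2,3,4,8}
'c' @ 1: {1,2,3,4,8,9}  (accept∈set)
'b' @ 2: {1,2,3,4,5,6,8,9}  (accept∈set)
'b' @ 3: {1,2,3,4,5,6,8,9}  (accept∈set)
'c' @ 4: {1,2,3,4,8,9}  (accept∈set)
'c' @ 5: {1,2,3,4,8,9}  (accept∈set)
end set {1,2,3,4,8,9} — state 1 in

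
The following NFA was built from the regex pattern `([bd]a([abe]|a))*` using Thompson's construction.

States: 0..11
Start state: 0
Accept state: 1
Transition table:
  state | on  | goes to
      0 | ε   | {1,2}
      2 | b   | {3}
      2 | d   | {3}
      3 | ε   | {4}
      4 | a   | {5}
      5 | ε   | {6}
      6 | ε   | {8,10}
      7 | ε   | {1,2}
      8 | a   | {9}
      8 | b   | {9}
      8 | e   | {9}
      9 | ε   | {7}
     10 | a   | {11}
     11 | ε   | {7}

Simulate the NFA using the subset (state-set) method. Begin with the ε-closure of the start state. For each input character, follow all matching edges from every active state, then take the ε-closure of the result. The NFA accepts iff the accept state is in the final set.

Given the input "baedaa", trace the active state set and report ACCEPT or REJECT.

Answer: ACCEPT

Steps:
S₀ = ε-closure({0}) = {0,1,2}
'b' @ 1: {3,4}
'a' @ 2: {5,6,8,10}
'e' @ 3: {1,2,7,9}  ✓accept
'd' @ 4: {3,4}
'a' @ 5: {5,6,8,10}
'a' @ 6: {1,2,7,9,11}  ✓accept
final: {1,2,7,9,11}; accept 1 in set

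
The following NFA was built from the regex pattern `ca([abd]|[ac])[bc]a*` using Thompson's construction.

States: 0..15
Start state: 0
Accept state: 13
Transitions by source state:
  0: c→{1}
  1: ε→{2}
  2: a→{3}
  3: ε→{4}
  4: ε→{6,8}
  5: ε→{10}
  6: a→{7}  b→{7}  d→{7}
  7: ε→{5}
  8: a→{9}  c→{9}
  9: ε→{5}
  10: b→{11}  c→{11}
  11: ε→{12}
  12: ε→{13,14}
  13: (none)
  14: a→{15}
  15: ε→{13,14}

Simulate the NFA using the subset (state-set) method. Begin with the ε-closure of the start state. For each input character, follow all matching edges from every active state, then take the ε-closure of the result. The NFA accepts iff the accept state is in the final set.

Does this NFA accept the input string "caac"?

Answer: ACCEPT

Derivation:
start: ε-closure({0}) = {0}
'c' @ 1: {1,2}
'a' @ 2: {3,4,6,8}
'a' @ 3: {5,7,9,10}
'c' @ 4: {11,12,13,14}  (accept∈set)
after full input: {11,12,13,14}  (accept=13 in)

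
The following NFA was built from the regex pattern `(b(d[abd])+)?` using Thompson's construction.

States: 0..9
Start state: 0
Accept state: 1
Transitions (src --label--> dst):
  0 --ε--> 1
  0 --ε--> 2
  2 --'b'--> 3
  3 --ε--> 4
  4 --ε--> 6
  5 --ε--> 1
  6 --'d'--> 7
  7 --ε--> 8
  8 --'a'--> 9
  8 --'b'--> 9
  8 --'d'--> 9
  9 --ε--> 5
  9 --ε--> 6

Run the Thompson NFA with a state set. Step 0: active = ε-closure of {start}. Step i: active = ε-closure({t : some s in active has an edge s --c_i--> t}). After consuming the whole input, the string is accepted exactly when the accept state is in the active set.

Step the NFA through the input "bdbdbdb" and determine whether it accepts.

initial (ε-close {0}): {0,1,2}
'b' @ 1: {3,4,6}
'd' @ 2: {7,8}
'b' @ 3: {1,5,6,9}  [accepting]
'd' @ 4: {7,8}
'b' @ 5: {1,5,6,9}  [accepting]
'd' @ 6: {7,8}
'b' @ 7: {1,5,6,9}  [accepting]
after full input: {1,5,6,9}  (accept=1 in)

Answer: ACCEPT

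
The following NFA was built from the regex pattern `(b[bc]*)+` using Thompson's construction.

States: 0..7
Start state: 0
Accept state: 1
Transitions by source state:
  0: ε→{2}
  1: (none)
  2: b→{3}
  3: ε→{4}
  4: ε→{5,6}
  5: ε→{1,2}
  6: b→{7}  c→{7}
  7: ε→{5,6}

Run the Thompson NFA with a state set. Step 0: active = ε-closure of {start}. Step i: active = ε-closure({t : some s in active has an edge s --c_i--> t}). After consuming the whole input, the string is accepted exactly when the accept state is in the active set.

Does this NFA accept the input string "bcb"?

initial (ε-close {0}): {0,2}
'b' @ 1: {1,2,3,4,5,6}  ✓accept
'c' @ 2: {1,2,5,6,7}  ✓accept
'b' @ 3: {1,2,3,4,5,6,7}  ✓accept
final: {1,2,3,4,5,6,7}; accept 1 in set

Answer: ACCEPT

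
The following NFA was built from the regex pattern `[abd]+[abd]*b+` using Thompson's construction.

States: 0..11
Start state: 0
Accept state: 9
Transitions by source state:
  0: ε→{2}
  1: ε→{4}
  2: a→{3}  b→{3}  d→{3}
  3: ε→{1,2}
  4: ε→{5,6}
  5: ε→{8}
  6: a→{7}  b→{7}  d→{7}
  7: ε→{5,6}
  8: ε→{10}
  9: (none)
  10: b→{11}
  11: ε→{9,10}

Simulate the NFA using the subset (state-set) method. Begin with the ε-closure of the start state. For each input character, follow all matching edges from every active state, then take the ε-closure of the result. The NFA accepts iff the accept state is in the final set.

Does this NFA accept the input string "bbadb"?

Answer: ACCEPT

Steps:
start: ε-closure({0}) = {0,2}
'b' @ 1: {1,2,3,4,5,6,8,10}
'b' @ 2: {1,2,3,4,5,6,7,8,9,10,11}  ✓accept
'a' @ 3: {1,2,3,4,5,6,7,8,10}
'd' @ 4: {1,2,3,4,5,6,7,8,10}
'b' @ 5: {1,2,3,4,5,6,7,8,9,10,11}  ✓accept
end set {1,2,3,4,5,6,7,8,9,10,11} — state 9 in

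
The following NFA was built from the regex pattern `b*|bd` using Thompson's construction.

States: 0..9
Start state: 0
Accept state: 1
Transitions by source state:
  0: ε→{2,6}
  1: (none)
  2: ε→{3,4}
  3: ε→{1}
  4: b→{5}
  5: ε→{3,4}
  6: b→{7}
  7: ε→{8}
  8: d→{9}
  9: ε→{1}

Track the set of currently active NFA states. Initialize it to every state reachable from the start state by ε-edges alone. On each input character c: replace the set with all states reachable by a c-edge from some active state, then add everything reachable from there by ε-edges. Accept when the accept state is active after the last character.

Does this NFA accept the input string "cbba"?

start: ε-closure({0}) = {0,1,2,3,4,6}
'c' @ 1: {}  — dead — no transitions
rest 'bba' ignored (set empty)
final: {}; accept 1 not in set

Answer: REJECT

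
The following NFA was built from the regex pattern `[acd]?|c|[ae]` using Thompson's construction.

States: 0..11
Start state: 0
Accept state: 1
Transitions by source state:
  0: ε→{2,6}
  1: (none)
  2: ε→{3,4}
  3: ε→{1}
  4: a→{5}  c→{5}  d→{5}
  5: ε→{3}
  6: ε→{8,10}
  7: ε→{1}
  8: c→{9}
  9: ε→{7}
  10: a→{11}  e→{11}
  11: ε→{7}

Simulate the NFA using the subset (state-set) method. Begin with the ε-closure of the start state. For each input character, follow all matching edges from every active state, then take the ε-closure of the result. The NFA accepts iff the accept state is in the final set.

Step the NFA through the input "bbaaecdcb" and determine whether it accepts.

Answer: REJECT

Derivation:
S₀ = ε-closure({0}) = {0,1,2,3,4,6,8,10}
'b' @ 1: {}  — no active states
rest 'baaecdcb' ignored (set empty)
after full input: {}  (accept=1 not in)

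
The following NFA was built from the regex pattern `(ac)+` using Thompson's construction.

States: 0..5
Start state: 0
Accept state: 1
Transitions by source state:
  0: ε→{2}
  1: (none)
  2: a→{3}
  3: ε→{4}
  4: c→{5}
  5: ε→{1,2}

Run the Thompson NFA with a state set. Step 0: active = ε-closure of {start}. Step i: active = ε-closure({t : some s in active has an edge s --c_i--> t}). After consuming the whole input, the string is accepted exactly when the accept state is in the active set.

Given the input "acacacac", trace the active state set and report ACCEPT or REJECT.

initial (ε-close {0}): {0,2}
'a' @ 1: {3,4}
'c' @ 2: {1,2,5}  (accept∈set)
'a' @ 3: {3,4}
'c' @ 4: {1,2,5}  (accept∈set)
'a' @ 5: {3,4}
'c' @ 6: {1,2,5}  (accept∈set)
'a' @ 7: {3,4}
'c' @ 8: {1,2,5}  (accept∈set)
after full input: {1,2,5}  (accept=1 in)

Answer: ACCEPT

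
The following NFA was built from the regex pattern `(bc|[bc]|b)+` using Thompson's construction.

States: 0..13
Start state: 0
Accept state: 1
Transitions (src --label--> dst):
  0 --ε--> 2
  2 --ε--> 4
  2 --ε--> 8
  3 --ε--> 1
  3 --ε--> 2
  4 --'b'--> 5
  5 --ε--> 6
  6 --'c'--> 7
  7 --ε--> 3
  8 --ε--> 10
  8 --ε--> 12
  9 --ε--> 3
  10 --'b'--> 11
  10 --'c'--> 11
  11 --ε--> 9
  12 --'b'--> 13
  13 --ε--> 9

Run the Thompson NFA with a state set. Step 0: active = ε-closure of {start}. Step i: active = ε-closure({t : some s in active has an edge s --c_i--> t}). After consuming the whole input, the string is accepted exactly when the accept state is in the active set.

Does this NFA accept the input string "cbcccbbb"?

initial (ε-close {0}): {0,2,4,8,10,12}
'c' @ 1: {1,2,3,4,8,9,10,11,12}  [accepting]
'b' @ 2: {1,2,3,4,5,6,8,9,10,11,12,13}  [accepting]
'c' @ 3: {1,2,3,4,7,8,9,10,11,12}  [accepting]
'c' @ 4: {1,2,3,4,8,9,10,11,12}  [accepting]
'c' @ 5: {1,2,3,4,8,9,10,11,12}  [accepting]
'b' @ 6: {1,2,3,4,5,6,8,9,10,11,12,13}  [accepting]
'b' @ 7: {1,2,3,4,5,6,8,9,10,11,12,13}  [accepting]
'b' @ 8: {1,2,3,4,5,6,8,9,10,11,12,13}  [accepting]
final: {1,2,3,4,5,6,8,9,10,11,12,13}; accept 1 in set

Answer: ACCEPT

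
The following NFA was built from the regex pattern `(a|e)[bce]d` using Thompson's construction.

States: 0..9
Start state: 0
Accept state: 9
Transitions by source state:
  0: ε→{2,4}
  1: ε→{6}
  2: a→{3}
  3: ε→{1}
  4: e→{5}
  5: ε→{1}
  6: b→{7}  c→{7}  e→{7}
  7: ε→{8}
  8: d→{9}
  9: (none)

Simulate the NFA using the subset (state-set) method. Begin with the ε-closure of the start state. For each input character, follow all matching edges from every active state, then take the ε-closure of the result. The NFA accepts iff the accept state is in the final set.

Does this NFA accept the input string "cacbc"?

Answer: REJECT

Steps:
initial (ε-close {0}): {0,2,4}
'c' @ 1: {}  — state set empty
rest 'acbc' ignored (set empty)
end set {} — state 9 not in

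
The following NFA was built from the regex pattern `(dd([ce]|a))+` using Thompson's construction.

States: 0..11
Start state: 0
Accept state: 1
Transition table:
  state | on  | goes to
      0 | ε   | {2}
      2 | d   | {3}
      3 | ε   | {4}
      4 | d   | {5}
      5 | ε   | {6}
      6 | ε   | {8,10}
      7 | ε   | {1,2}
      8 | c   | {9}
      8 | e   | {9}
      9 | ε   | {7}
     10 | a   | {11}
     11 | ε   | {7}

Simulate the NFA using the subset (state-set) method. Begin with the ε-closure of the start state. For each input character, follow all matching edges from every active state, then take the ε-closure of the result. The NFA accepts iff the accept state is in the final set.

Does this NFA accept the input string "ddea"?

initial (ε-close {0}): {0,2}
'd' @ 1: {3,4}
'd' @ 2: {5,6,8,10}
'e' @ 3: {1,2,7,9}  (accept∈set)
'a' @ 4: {}  — no active states
after full input: {}  (accept=1 not in)

Answer: REJECT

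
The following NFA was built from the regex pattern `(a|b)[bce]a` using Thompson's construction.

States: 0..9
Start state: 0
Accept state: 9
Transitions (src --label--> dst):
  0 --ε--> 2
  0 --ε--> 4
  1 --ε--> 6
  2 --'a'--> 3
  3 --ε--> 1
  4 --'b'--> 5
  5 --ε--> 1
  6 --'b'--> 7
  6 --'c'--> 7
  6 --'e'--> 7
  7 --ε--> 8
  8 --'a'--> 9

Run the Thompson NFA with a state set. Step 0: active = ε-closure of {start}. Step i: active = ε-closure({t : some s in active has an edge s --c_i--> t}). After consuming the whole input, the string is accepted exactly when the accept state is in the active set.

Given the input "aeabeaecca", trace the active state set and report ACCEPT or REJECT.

initial (ε-close {0}): {0,2,4}
'a' @ 1: {1,3,6}
'e' @ 2: {7,8}
'a' @ 3: {9}  (accept∈set)
'b' @ 4: {}  — state set empty
rest 'eaecca' ignored (set empty)
end set {} — state 9 not in

Answer: REJECT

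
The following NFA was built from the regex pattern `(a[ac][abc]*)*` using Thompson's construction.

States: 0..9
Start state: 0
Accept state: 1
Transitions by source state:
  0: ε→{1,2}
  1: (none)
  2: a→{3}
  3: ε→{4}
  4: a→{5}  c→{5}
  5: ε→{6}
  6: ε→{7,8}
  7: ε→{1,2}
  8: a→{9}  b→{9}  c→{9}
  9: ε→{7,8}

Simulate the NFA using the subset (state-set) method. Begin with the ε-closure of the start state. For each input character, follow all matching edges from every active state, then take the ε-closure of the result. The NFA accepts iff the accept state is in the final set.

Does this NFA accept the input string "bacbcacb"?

Answer: REJECT

Derivation:
initial (ε-close {0}): {0,1,2}
'b' @ 1: {}  — dead — no transitions
rest 'acbcacb' ignored (set empty)
after full input: {}  (accept=1 not in)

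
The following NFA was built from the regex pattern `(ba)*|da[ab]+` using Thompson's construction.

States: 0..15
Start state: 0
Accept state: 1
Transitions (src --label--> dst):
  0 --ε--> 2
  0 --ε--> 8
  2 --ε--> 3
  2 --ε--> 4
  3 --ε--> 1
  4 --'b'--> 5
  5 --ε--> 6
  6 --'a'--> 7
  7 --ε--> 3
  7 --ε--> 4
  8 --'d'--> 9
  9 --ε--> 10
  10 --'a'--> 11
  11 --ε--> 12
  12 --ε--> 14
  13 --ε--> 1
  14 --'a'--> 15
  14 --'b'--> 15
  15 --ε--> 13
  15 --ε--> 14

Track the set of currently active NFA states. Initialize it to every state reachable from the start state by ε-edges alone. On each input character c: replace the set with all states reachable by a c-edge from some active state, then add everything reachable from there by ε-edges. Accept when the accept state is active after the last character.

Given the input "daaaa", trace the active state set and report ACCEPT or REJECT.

Answer: ACCEPT

Steps:
S₀ = ε-closure({0}) = {0,1,2,3,4,8}
'd' @ 1: {9,10}
'a' @ 2: {11,12,14}
'a' @ 3: {1,13,14,15}  [accepting]
'a' @ 4: {1,13,14,15}  [accepting]
'a' @ 5: {1,13,14,15}  [accepting]
final: {1,13,14,15}; accept 1 in set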